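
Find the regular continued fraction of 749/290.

[2; 1, 1, 2, 1, 1, 11, 2]

Run the Euclidean algorithm on 749 and 290; the successive quotients are the partial quotients a_0, a_1, ... (each step inverts the fractional part left over by the previous one):
  749 = 2*290 + 169, so a_0 = 2.
  290 = 1*169 + 121, so a_1 = 1.
  169 = 1*121 + 48, so a_2 = 1.
  121 = 2*48 + 25, so a_3 = 2.
  48 = 1*25 + 23, so a_4 = 1.
  25 = 1*23 + 2, so a_5 = 1.
  23 = 11*2 + 1, so a_6 = 11.
  2 = 2*1 + 0, so a_7 = 2.
The remainder reaches 0 after 8 divisions, so the expansion has 8 partial quotients, read off in order.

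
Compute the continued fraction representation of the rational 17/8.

[2; 8]

Run the Euclidean algorithm on 17 and 8; the successive quotients are the partial quotients a_0, a_1, ... (each step inverts the fractional part left over by the previous one):
  17 = 2*8 + 1, so a_0 = 2.
  8 = 8*1 + 0, so a_1 = 8.
The remainder reaches 0 after 2 divisions, so the expansion has 2 partial quotients, read off in order.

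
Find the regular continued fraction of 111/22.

Run the Euclidean algorithm on 111 and 22; the successive quotients are the partial quotients a_0, a_1, ... (each step inverts the fractional part left over by the previous one):
  111 = 5*22 + 1, so a_0 = 5.
  22 = 22*1 + 0, so a_1 = 22.
The remainder reaches 0 after 2 divisions, so the expansion has 2 partial quotients, read off in order.

[5; 22]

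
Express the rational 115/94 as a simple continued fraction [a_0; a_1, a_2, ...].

[1; 4, 2, 10]

Run the Euclidean algorithm on 115 and 94; the successive quotients are the partial quotients a_0, a_1, ... (each step inverts the fractional part left over by the previous one):
  115 = 1*94 + 21, so a_0 = 1.
  94 = 4*21 + 10, so a_1 = 4.
  21 = 2*10 + 1, so a_2 = 2.
  10 = 10*1 + 0, so a_3 = 10.
The remainder reaches 0 after 4 divisions, so the expansion has 4 partial quotients, read off in order.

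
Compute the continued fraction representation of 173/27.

Run the Euclidean algorithm on 173 and 27; the successive quotients are the partial quotients a_0, a_1, ... (each step inverts the fractional part left over by the previous one):
  173 = 6*27 + 11, so a_0 = 6.
  27 = 2*11 + 5, so a_1 = 2.
  11 = 2*5 + 1, so a_2 = 2.
  5 = 5*1 + 0, so a_3 = 5.
The remainder reaches 0 after 4 divisions, so the expansion has 4 partial quotients, read off in order.

[6; 2, 2, 5]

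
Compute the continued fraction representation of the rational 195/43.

Run the Euclidean algorithm on 195 and 43; the successive quotients are the partial quotients a_0, a_1, ... (each step inverts the fractional part left over by the previous one):
  195 = 4*43 + 23, so a_0 = 4.
  43 = 1*23 + 20, so a_1 = 1.
  23 = 1*20 + 3, so a_2 = 1.
  20 = 6*3 + 2, so a_3 = 6.
  3 = 1*2 + 1, so a_4 = 1.
  2 = 2*1 + 0, so a_5 = 2.
The remainder reaches 0 after 6 divisions, so the expansion has 6 partial quotients, read off in order.

[4; 1, 1, 6, 1, 2]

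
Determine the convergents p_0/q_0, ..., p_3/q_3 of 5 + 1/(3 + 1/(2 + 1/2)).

Using the convergent recurrence p_i = a_i*p_{i-1} + p_{i-2}, q_i = a_i*q_{i-1} + q_{i-2} with p_{-2}=0, p_{-1}=1, q_{-2}=1, q_{-1}=0:
  i=0: a_0=5, p_0 = 5*1 + 0 = 5, q_0 = 5*0 + 1 = 1.
  i=1: a_1=3, p_1 = 3*5 + 1 = 16, q_1 = 3*1 + 0 = 3.
  i=2: a_2=2, p_2 = 2*16 + 5 = 37, q_2 = 2*3 + 1 = 7.
  i=3: a_3=2, p_3 = 2*37 + 16 = 90, q_3 = 2*7 + 3 = 17.

5/1, 16/3, 37/7, 90/17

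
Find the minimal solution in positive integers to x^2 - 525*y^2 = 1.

First expand sqrt(525) as a continued fraction. With x_i = (sqrt(525) + m_i)/d_i and (m_0, d_0) = (0, 1): a_0 = floor(sqrt(525)) = 22, since 22^2 = 484 <= 525 < 529 = 23^2.
Iterate m_{i+1} = d_i*a_i - m_i, d_{i+1} = (525 - m_{i+1}^2)/d_i, a_{i+1} = floor((a_0 + m_{i+1})/d_{i+1}):
  m_1 = 1*22 - 0 = 22, d_1 = (525 - 22^2)/1 = 41/1 = 41, a_1 = floor((22 + 22)/41) = 1.
  m_2 = 41*1 - 22 = 19, d_2 = (525 - 19^2)/41 = 164/41 = 4, a_2 = floor((22 + 19)/4) = 10.
  m_3 = 4*10 - 19 = 21, d_3 = (525 - 21^2)/4 = 84/4 = 21, a_3 = floor((22 + 21)/21) = 2.
  m_4 = 21*2 - 21 = 21, d_4 = (525 - 21^2)/21 = 84/21 = 4, a_4 = floor((22 + 21)/4) = 10.
  m_5 = 4*10 - 21 = 19, d_5 = (525 - 19^2)/4 = 164/4 = 41, a_5 = floor((22 + 19)/41) = 1.
  m_6 = 41*1 - 19 = 22, d_6 = (525 - 22^2)/41 = 41/41 = 1, a_6 = floor((22 + 22)/1) = 44.
  m_7 = 1*44 - 22 = 22, d_7 = (525 - 22^2)/1 = 41/1 = 41: (m_7, d_7) = (m_1, d_1) = (22, 41), so from here the quotients repeat a_1, ..., a_6; the period length is 6.
So sqrt(525) = [22; (1, 10, 2, 10, 1, 44)] with period length k = 6.
k is even, so the fundamental solution of x^2 - 525y^2 = 1 is (p_{k-1}, q_{k-1}) = (p_5, q_5); compute convergents through index 5.
Convergents (p_i = a_i*p_{i-1} + p_{i-2}, q_i = a_i*q_{i-1} + q_{i-2} with p_{-2}=0, p_{-1}=1, q_{-2}=1, q_{-1}=0):
  i=0: a_0=22, p_0 = 22*1 + 0 = 22, q_0 = 22*0 + 1 = 1.
  i=1: a_1=1, p_1 = 1*22 + 1 = 23, q_1 = 1*1 + 0 = 1.
  i=2: a_2=10, p_2 = 10*23 + 22 = 252, q_2 = 10*1 + 1 = 11.
  i=3: a_3=2, p_3 = 2*252 + 23 = 527, q_3 = 2*11 + 1 = 23.
  i=4: a_4=10, p_4 = 10*527 + 252 = 5522, q_4 = 10*23 + 11 = 241.
  i=5: a_5=1, p_5 = 1*5522 + 527 = 6049, q_5 = 1*241 + 23 = 264.
Check: 6049^2 - 525*264^2 = 36590401 - 36590400 = 1, so (x, y) = (6049, 264) solves the equation, and by the theorem it is the least positive solution.

(x, y) = (6049, 264)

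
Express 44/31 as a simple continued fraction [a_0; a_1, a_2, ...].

[1; 2, 2, 1, 1, 2]

Run the Euclidean algorithm on 44 and 31; the successive quotients are the partial quotients a_0, a_1, ... (each step inverts the fractional part left over by the previous one):
  44 = 1*31 + 13, so a_0 = 1.
  31 = 2*13 + 5, so a_1 = 2.
  13 = 2*5 + 3, so a_2 = 2.
  5 = 1*3 + 2, so a_3 = 1.
  3 = 1*2 + 1, so a_4 = 1.
  2 = 2*1 + 0, so a_5 = 2.
The remainder reaches 0 after 6 divisions, so the expansion has 6 partial quotients, read off in order.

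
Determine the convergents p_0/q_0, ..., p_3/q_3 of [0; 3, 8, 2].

Using the convergent recurrence p_i = a_i*p_{i-1} + p_{i-2}, q_i = a_i*q_{i-1} + q_{i-2} with p_{-2}=0, p_{-1}=1, q_{-2}=1, q_{-1}=0:
  i=0: a_0=0, p_0 = 0*1 + 0 = 0, q_0 = 0*0 + 1 = 1.
  i=1: a_1=3, p_1 = 3*0 + 1 = 1, q_1 = 3*1 + 0 = 3.
  i=2: a_2=8, p_2 = 8*1 + 0 = 8, q_2 = 8*3 + 1 = 25.
  i=3: a_3=2, p_3 = 2*8 + 1 = 17, q_3 = 2*25 + 3 = 53.

0/1, 1/3, 8/25, 17/53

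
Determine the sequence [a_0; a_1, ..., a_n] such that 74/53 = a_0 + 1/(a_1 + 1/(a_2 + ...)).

[1; 2, 1, 1, 10]

Run the Euclidean algorithm on 74 and 53; the successive quotients are the partial quotients a_0, a_1, ... (each step inverts the fractional part left over by the previous one):
  74 = 1*53 + 21, so a_0 = 1.
  53 = 2*21 + 11, so a_1 = 2.
  21 = 1*11 + 10, so a_2 = 1.
  11 = 1*10 + 1, so a_3 = 1.
  10 = 10*1 + 0, so a_4 = 10.
The remainder reaches 0 after 5 divisions, so the expansion has 5 partial quotients, read off in order.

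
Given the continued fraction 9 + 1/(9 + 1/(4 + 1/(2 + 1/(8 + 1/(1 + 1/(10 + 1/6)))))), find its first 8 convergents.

Using the convergent recurrence p_i = a_i*p_{i-1} + p_{i-2}, q_i = a_i*q_{i-1} + q_{i-2} with p_{-2}=0, p_{-1}=1, q_{-2}=1, q_{-1}=0:
  i=0: a_0=9, p_0 = 9*1 + 0 = 9, q_0 = 9*0 + 1 = 1.
  i=1: a_1=9, p_1 = 9*9 + 1 = 82, q_1 = 9*1 + 0 = 9.
  i=2: a_2=4, p_2 = 4*82 + 9 = 337, q_2 = 4*9 + 1 = 37.
  i=3: a_3=2, p_3 = 2*337 + 82 = 756, q_3 = 2*37 + 9 = 83.
  i=4: a_4=8, p_4 = 8*756 + 337 = 6385, q_4 = 8*83 + 37 = 701.
  i=5: a_5=1, p_5 = 1*6385 + 756 = 7141, q_5 = 1*701 + 83 = 784.
  i=6: a_6=10, p_6 = 10*7141 + 6385 = 77795, q_6 = 10*784 + 701 = 8541.
  i=7: a_7=6, p_7 = 6*77795 + 7141 = 473911, q_7 = 6*8541 + 784 = 52030.

9/1, 82/9, 337/37, 756/83, 6385/701, 7141/784, 77795/8541, 473911/52030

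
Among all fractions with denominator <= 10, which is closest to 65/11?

Expand x = 65/11 as a continued fraction with the Euclidean algorithm:
  65 = 5*11 + 10, so a_0 = 5.
  11 = 1*10 + 1, so a_1 = 1.
  10 = 10*1 + 0, so a_2 = 10.
so x = [5; 1, 10].
Convergents (p_i = a_i*p_{i-1} + p_{i-2}, q_i = a_i*q_{i-1} + q_{i-2} with p_{-2}=0, p_{-1}=1, q_{-2}=1, q_{-1}=0), until the denominator exceeds 10:
  i=0: a_0=5, p_0 = 5*1 + 0 = 5, q_0 = 5*0 + 1 = 1.
  i=1: a_1=1, p_1 = 1*5 + 1 = 6, q_1 = 1*1 + 0 = 1.
  i=2: a_2=10, p_2 = 10*6 + 5 = 65, q_2 = 10*1 + 1 = 11.
q_2 = 11 > 10, so the last convergent with denominator <= 10 is p_1/q_1 = 6/1.
The closest fraction with denominator <= 10 is either p_1/q_1 or the intermediate fraction (k*p_1 + p_0)/(k*q_1 + q_0) with the largest k >= 1 whose denominator stays <= 10; these approach x as k grows, and every other convergent or intermediate fraction in range is farther away.
Largest k: floor((10 - q_0)/q_1) = floor((10 - 1)/1) = 9.
That gives (9*6 + 5)/(9*1 + 1) = 59/10.
Compare the errors: |x - 6/1| = |65*1 - 6*11|/(11*1) = 1/11, and |x - 59/10| = |65*10 - 59*11|/(11*10) = 1/110.
Cross-multiplying, 1*11 = 11 < 110 = 1*110, so 1/110 is smaller: the intermediate fraction 59/10 is closer to x than 6/1.

59/10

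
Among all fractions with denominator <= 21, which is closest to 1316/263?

5/1

Expand x = 1316/263 as a continued fraction with the Euclidean algorithm:
  1316 = 5*263 + 1, so a_0 = 5.
  263 = 263*1 + 0, so a_1 = 263.
so x = [5; 263].
Convergents (p_i = a_i*p_{i-1} + p_{i-2}, q_i = a_i*q_{i-1} + q_{i-2} with p_{-2}=0, p_{-1}=1, q_{-2}=1, q_{-1}=0), until the denominator exceeds 21:
  i=0: a_0=5, p_0 = 5*1 + 0 = 5, q_0 = 5*0 + 1 = 1.
  i=1: a_1=263, p_1 = 263*5 + 1 = 1316, q_1 = 263*1 + 0 = 263.
q_1 = 263 > 21, so the last convergent with denominator <= 21 is p_0/q_0 = 5/1.
The closest fraction with denominator <= 21 is either p_0/q_0 or the intermediate fraction (k*p_0 + p_{-1})/(k*q_0 + q_{-1}) with the largest k >= 1 whose denominator stays <= 21; these approach x as k grows, and every other convergent or intermediate fraction in range is farther away.
Largest k: floor((21 - q_{-1})/q_0) = floor((21 - 0)/1) = 21 (using the seeds p_{-1} = 1, q_{-1} = 0).
That gives (21*5 + 1)/(21*1 + 0) = 106/21.
Compare the errors: |x - 5/1| = |1316*1 - 5*263|/(263*1) = 1/263, and |x - 106/21| = |1316*21 - 106*263|/(263*21) = 242/5523.
Cross-multiplying, 1*5523 = 5523 < 63646 = 242*263, so 1/263 is smaller: the convergent 5/1 is closer to x than 106/21.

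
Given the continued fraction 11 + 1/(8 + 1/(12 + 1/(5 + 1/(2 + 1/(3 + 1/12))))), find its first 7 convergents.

11/1, 89/8, 1079/97, 5484/493, 12047/1083, 41625/3742, 511547/45987

Using the convergent recurrence p_i = a_i*p_{i-1} + p_{i-2}, q_i = a_i*q_{i-1} + q_{i-2} with p_{-2}=0, p_{-1}=1, q_{-2}=1, q_{-1}=0:
  i=0: a_0=11, p_0 = 11*1 + 0 = 11, q_0 = 11*0 + 1 = 1.
  i=1: a_1=8, p_1 = 8*11 + 1 = 89, q_1 = 8*1 + 0 = 8.
  i=2: a_2=12, p_2 = 12*89 + 11 = 1079, q_2 = 12*8 + 1 = 97.
  i=3: a_3=5, p_3 = 5*1079 + 89 = 5484, q_3 = 5*97 + 8 = 493.
  i=4: a_4=2, p_4 = 2*5484 + 1079 = 12047, q_4 = 2*493 + 97 = 1083.
  i=5: a_5=3, p_5 = 3*12047 + 5484 = 41625, q_5 = 3*1083 + 493 = 3742.
  i=6: a_6=12, p_6 = 12*41625 + 12047 = 511547, q_6 = 12*3742 + 1083 = 45987.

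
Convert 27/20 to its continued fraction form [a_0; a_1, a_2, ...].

Run the Euclidean algorithm on 27 and 20; the successive quotients are the partial quotients a_0, a_1, ... (each step inverts the fractional part left over by the previous one):
  27 = 1*20 + 7, so a_0 = 1.
  20 = 2*7 + 6, so a_1 = 2.
  7 = 1*6 + 1, so a_2 = 1.
  6 = 6*1 + 0, so a_3 = 6.
The remainder reaches 0 after 4 divisions, so the expansion has 4 partial quotients, read off in order.

[1; 2, 1, 6]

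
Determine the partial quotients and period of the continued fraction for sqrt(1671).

Write x_i = (sqrt(1671) + m_i)/d_i with (m_0, d_0) = (0, 1). a_0 = floor(sqrt(1671)) = 40, since 40^2 = 1600 <= 1671 < 1681 = 41^2.
Iterate m_{i+1} = d_i*a_i - m_i, d_{i+1} = (1671 - m_{i+1}^2)/d_i, a_{i+1} = floor((a_0 + m_{i+1})/d_{i+1}):
  m_1 = 1*40 - 0 = 40, d_1 = (1671 - 40^2)/1 = 71/1 = 71, a_1 = floor((40 + 40)/71) = 1.
  m_2 = 71*1 - 40 = 31, d_2 = (1671 - 31^2)/71 = 710/71 = 10, a_2 = floor((40 + 31)/10) = 7.
  m_3 = 10*7 - 31 = 39, d_3 = (1671 - 39^2)/10 = 150/10 = 15, a_3 = floor((40 + 39)/15) = 5.
  m_4 = 15*5 - 39 = 36, d_4 = (1671 - 36^2)/15 = 375/15 = 25, a_4 = floor((40 + 36)/25) = 3.
  m_5 = 25*3 - 36 = 39, d_5 = (1671 - 39^2)/25 = 150/25 = 6, a_5 = floor((40 + 39)/6) = 13.
  m_6 = 6*13 - 39 = 39, d_6 = (1671 - 39^2)/6 = 150/6 = 25, a_6 = floor((40 + 39)/25) = 3.
  m_7 = 25*3 - 39 = 36, d_7 = (1671 - 36^2)/25 = 375/25 = 15, a_7 = floor((40 + 36)/15) = 5.
  m_8 = 15*5 - 36 = 39, d_8 = (1671 - 39^2)/15 = 150/15 = 10, a_8 = floor((40 + 39)/10) = 7.
  m_9 = 10*7 - 39 = 31, d_9 = (1671 - 31^2)/10 = 710/10 = 71, a_9 = floor((40 + 31)/71) = 1.
  m_10 = 71*1 - 31 = 40, d_10 = (1671 - 40^2)/71 = 71/71 = 1, a_10 = floor((40 + 40)/1) = 80.
  m_11 = 1*80 - 40 = 40, d_11 = (1671 - 40^2)/1 = 71/1 = 71: (m_11, d_11) = (m_1, d_1) = (40, 71), so from here the quotients repeat a_1, ..., a_10; the period length is 10.
Hence the expansion of sqrt(1671) is a_0 = 40 followed by the repeating block 1, 7, 5, 3, 13, 3, 5, 7, 1, 80 (period 10).

[40; (1, 7, 5, 3, 13, 3, 5, 7, 1, 80)]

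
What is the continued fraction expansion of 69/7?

Run the Euclidean algorithm on 69 and 7; the successive quotients are the partial quotients a_0, a_1, ... (each step inverts the fractional part left over by the previous one):
  69 = 9*7 + 6, so a_0 = 9.
  7 = 1*6 + 1, so a_1 = 1.
  6 = 6*1 + 0, so a_2 = 6.
The remainder reaches 0 after 3 divisions, so the expansion has 3 partial quotients, read off in order.

[9; 1, 6]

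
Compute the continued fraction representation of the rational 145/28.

[5; 5, 1, 1, 2]

Run the Euclidean algorithm on 145 and 28; the successive quotients are the partial quotients a_0, a_1, ... (each step inverts the fractional part left over by the previous one):
  145 = 5*28 + 5, so a_0 = 5.
  28 = 5*5 + 3, so a_1 = 5.
  5 = 1*3 + 2, so a_2 = 1.
  3 = 1*2 + 1, so a_3 = 1.
  2 = 2*1 + 0, so a_4 = 2.
The remainder reaches 0 after 5 divisions, so the expansion has 5 partial quotients, read off in order.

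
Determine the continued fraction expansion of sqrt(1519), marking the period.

[38; (1, 37, 1, 76)]

Write x_i = (sqrt(1519) + m_i)/d_i with (m_0, d_0) = (0, 1). a_0 = floor(sqrt(1519)) = 38, since 38^2 = 1444 <= 1519 < 1521 = 39^2.
Iterate m_{i+1} = d_i*a_i - m_i, d_{i+1} = (1519 - m_{i+1}^2)/d_i, a_{i+1} = floor((a_0 + m_{i+1})/d_{i+1}):
  m_1 = 1*38 - 0 = 38, d_1 = (1519 - 38^2)/1 = 75/1 = 75, a_1 = floor((38 + 38)/75) = 1.
  m_2 = 75*1 - 38 = 37, d_2 = (1519 - 37^2)/75 = 150/75 = 2, a_2 = floor((38 + 37)/2) = 37.
  m_3 = 2*37 - 37 = 37, d_3 = (1519 - 37^2)/2 = 150/2 = 75, a_3 = floor((38 + 37)/75) = 1.
  m_4 = 75*1 - 37 = 38, d_4 = (1519 - 38^2)/75 = 75/75 = 1, a_4 = floor((38 + 38)/1) = 76.
  m_5 = 1*76 - 38 = 38, d_5 = (1519 - 38^2)/1 = 75/1 = 75: (m_5, d_5) = (m_1, d_1) = (38, 75), so from here the quotients repeat a_1, ..., a_4; the period length is 4.
Hence the expansion of sqrt(1519) is a_0 = 38 followed by the repeating block 1, 37, 1, 76 (period 4).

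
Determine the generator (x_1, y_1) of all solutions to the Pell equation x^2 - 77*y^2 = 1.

(x, y) = (351, 40)

First expand sqrt(77) as a continued fraction. With x_i = (sqrt(77) + m_i)/d_i and (m_0, d_0) = (0, 1): a_0 = floor(sqrt(77)) = 8, since 8^2 = 64 <= 77 < 81 = 9^2.
Iterate m_{i+1} = d_i*a_i - m_i, d_{i+1} = (77 - m_{i+1}^2)/d_i, a_{i+1} = floor((a_0 + m_{i+1})/d_{i+1}):
  m_1 = 1*8 - 0 = 8, d_1 = (77 - 8^2)/1 = 13/1 = 13, a_1 = floor((8 + 8)/13) = 1.
  m_2 = 13*1 - 8 = 5, d_2 = (77 - 5^2)/13 = 52/13 = 4, a_2 = floor((8 + 5)/4) = 3.
  m_3 = 4*3 - 5 = 7, d_3 = (77 - 7^2)/4 = 28/4 = 7, a_3 = floor((8 + 7)/7) = 2.
  m_4 = 7*2 - 7 = 7, d_4 = (77 - 7^2)/7 = 28/7 = 4, a_4 = floor((8 + 7)/4) = 3.
  m_5 = 4*3 - 7 = 5, d_5 = (77 - 5^2)/4 = 52/4 = 13, a_5 = floor((8 + 5)/13) = 1.
  m_6 = 13*1 - 5 = 8, d_6 = (77 - 8^2)/13 = 13/13 = 1, a_6 = floor((8 + 8)/1) = 16.
  m_7 = 1*16 - 8 = 8, d_7 = (77 - 8^2)/1 = 13/1 = 13: (m_7, d_7) = (m_1, d_1) = (8, 13), so from here the quotients repeat a_1, ..., a_6; the period length is 6.
So sqrt(77) = [8; (1, 3, 2, 3, 1, 16)] with period length k = 6.
k is even, so the fundamental solution of x^2 - 77y^2 = 1 is (p_{k-1}, q_{k-1}) = (p_5, q_5); compute convergents through index 5.
Convergents (p_i = a_i*p_{i-1} + p_{i-2}, q_i = a_i*q_{i-1} + q_{i-2} with p_{-2}=0, p_{-1}=1, q_{-2}=1, q_{-1}=0):
  i=0: a_0=8, p_0 = 8*1 + 0 = 8, q_0 = 8*0 + 1 = 1.
  i=1: a_1=1, p_1 = 1*8 + 1 = 9, q_1 = 1*1 + 0 = 1.
  i=2: a_2=3, p_2 = 3*9 + 8 = 35, q_2 = 3*1 + 1 = 4.
  i=3: a_3=2, p_3 = 2*35 + 9 = 79, q_3 = 2*4 + 1 = 9.
  i=4: a_4=3, p_4 = 3*79 + 35 = 272, q_4 = 3*9 + 4 = 31.
  i=5: a_5=1, p_5 = 1*272 + 79 = 351, q_5 = 1*31 + 9 = 40.
Check: 351^2 - 77*40^2 = 123201 - 123200 = 1, so (x, y) = (351, 40) solves the equation, and by the theorem it is the least positive solution.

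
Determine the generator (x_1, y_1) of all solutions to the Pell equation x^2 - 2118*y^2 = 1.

First expand sqrt(2118) as a continued fraction. With x_i = (sqrt(2118) + m_i)/d_i and (m_0, d_0) = (0, 1): a_0 = floor(sqrt(2118)) = 46, since 46^2 = 2116 <= 2118 < 2209 = 47^2.
Iterate m_{i+1} = d_i*a_i - m_i, d_{i+1} = (2118 - m_{i+1}^2)/d_i, a_{i+1} = floor((a_0 + m_{i+1})/d_{i+1}):
  m_1 = 1*46 - 0 = 46, d_1 = (2118 - 46^2)/1 = 2/1 = 2, a_1 = floor((46 + 46)/2) = 46.
  m_2 = 2*46 - 46 = 46, d_2 = (2118 - 46^2)/2 = 2/2 = 1, a_2 = floor((46 + 46)/1) = 92.
  m_3 = 1*92 - 46 = 46, d_3 = (2118 - 46^2)/1 = 2/1 = 2: (m_3, d_3) = (m_1, d_1) = (46, 2), so from here the quotients repeat a_1, a_2; the period length is 2.
So sqrt(2118) = [46; (46, 92)] with period length k = 2.
k is even, so the fundamental solution of x^2 - 2118y^2 = 1 is (p_{k-1}, q_{k-1}) = (p_1, q_1); compute convergents through index 1.
Convergents (p_i = a_i*p_{i-1} + p_{i-2}, q_i = a_i*q_{i-1} + q_{i-2} with p_{-2}=0, p_{-1}=1, q_{-2}=1, q_{-1}=0):
  i=0: a_0=46, p_0 = 46*1 + 0 = 46, q_0 = 46*0 + 1 = 1.
  i=1: a_1=46, p_1 = 46*46 + 1 = 2117, q_1 = 46*1 + 0 = 46.
Check: 2117^2 - 2118*46^2 = 4481689 - 4481688 = 1, so (x, y) = (2117, 46) solves the equation, and by the theorem it is the least positive solution.

(x, y) = (2117, 46)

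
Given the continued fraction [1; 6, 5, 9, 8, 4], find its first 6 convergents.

Using the convergent recurrence p_i = a_i*p_{i-1} + p_{i-2}, q_i = a_i*q_{i-1} + q_{i-2} with p_{-2}=0, p_{-1}=1, q_{-2}=1, q_{-1}=0:
  i=0: a_0=1, p_0 = 1*1 + 0 = 1, q_0 = 1*0 + 1 = 1.
  i=1: a_1=6, p_1 = 6*1 + 1 = 7, q_1 = 6*1 + 0 = 6.
  i=2: a_2=5, p_2 = 5*7 + 1 = 36, q_2 = 5*6 + 1 = 31.
  i=3: a_3=9, p_3 = 9*36 + 7 = 331, q_3 = 9*31 + 6 = 285.
  i=4: a_4=8, p_4 = 8*331 + 36 = 2684, q_4 = 8*285 + 31 = 2311.
  i=5: a_5=4, p_5 = 4*2684 + 331 = 11067, q_5 = 4*2311 + 285 = 9529.

1/1, 7/6, 36/31, 331/285, 2684/2311, 11067/9529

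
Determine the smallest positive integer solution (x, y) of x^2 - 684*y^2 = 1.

First expand sqrt(684) as a continued fraction. With x_i = (sqrt(684) + m_i)/d_i and (m_0, d_0) = (0, 1): a_0 = floor(sqrt(684)) = 26, since 26^2 = 676 <= 684 < 729 = 27^2.
Iterate m_{i+1} = d_i*a_i - m_i, d_{i+1} = (684 - m_{i+1}^2)/d_i, a_{i+1} = floor((a_0 + m_{i+1})/d_{i+1}):
  m_1 = 1*26 - 0 = 26, d_1 = (684 - 26^2)/1 = 8/1 = 8, a_1 = floor((26 + 26)/8) = 6.
  m_2 = 8*6 - 26 = 22, d_2 = (684 - 22^2)/8 = 200/8 = 25, a_2 = floor((26 + 22)/25) = 1.
  m_3 = 25*1 - 22 = 3, d_3 = (684 - 3^2)/25 = 675/25 = 27, a_3 = floor((26 + 3)/27) = 1.
  m_4 = 27*1 - 3 = 24, d_4 = (684 - 24^2)/27 = 108/27 = 4, a_4 = floor((26 + 24)/4) = 12.
  m_5 = 4*12 - 24 = 24, d_5 = (684 - 24^2)/4 = 108/4 = 27, a_5 = floor((26 + 24)/27) = 1.
  m_6 = 27*1 - 24 = 3, d_6 = (684 - 3^2)/27 = 675/27 = 25, a_6 = floor((26 + 3)/25) = 1.
  m_7 = 25*1 - 3 = 22, d_7 = (684 - 22^2)/25 = 200/25 = 8, a_7 = floor((26 + 22)/8) = 6.
  m_8 = 8*6 - 22 = 26, d_8 = (684 - 26^2)/8 = 8/8 = 1, a_8 = floor((26 + 26)/1) = 52.
  m_9 = 1*52 - 26 = 26, d_9 = (684 - 26^2)/1 = 8/1 = 8: (m_9, d_9) = (m_1, d_1) = (26, 8), so from here the quotients repeat a_1, ..., a_8; the period length is 8.
So sqrt(684) = [26; (6, 1, 1, 12, 1, 1, 6, 52)] with period length k = 8.
k is even, so the fundamental solution of x^2 - 684y^2 = 1 is (p_{k-1}, q_{k-1}) = (p_7, q_7); compute convergents through index 7.
Convergents (p_i = a_i*p_{i-1} + p_{i-2}, q_i = a_i*q_{i-1} + q_{i-2} with p_{-2}=0, p_{-1}=1, q_{-2}=1, q_{-1}=0):
  i=0: a_0=26, p_0 = 26*1 + 0 = 26, q_0 = 26*0 + 1 = 1.
  i=1: a_1=6, p_1 = 6*26 + 1 = 157, q_1 = 6*1 + 0 = 6.
  i=2: a_2=1, p_2 = 1*157 + 26 = 183, q_2 = 1*6 + 1 = 7.
  i=3: a_3=1, p_3 = 1*183 + 157 = 340, q_3 = 1*7 + 6 = 13.
  i=4: a_4=12, p_4 = 12*340 + 183 = 4263, q_4 = 12*13 + 7 = 163.
  i=5: a_5=1, p_5 = 1*4263 + 340 = 4603, q_5 = 1*163 + 13 = 176.
  i=6: a_6=1, p_6 = 1*4603 + 4263 = 8866, q_6 = 1*176 + 163 = 339.
  i=7: a_7=6, p_7 = 6*8866 + 4603 = 57799, q_7 = 6*339 + 176 = 2210.
Check: 57799^2 - 684*2210^2 = 3340724401 - 3340724400 = 1, so (x, y) = (57799, 2210) solves the equation, and by the theorem it is the least positive solution.

(x, y) = (57799, 2210)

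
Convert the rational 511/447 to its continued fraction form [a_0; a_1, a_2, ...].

Run the Euclidean algorithm on 511 and 447; the successive quotients are the partial quotients a_0, a_1, ... (each step inverts the fractional part left over by the previous one):
  511 = 1*447 + 64, so a_0 = 1.
  447 = 6*64 + 63, so a_1 = 6.
  64 = 1*63 + 1, so a_2 = 1.
  63 = 63*1 + 0, so a_3 = 63.
The remainder reaches 0 after 4 divisions, so the expansion has 4 partial quotients, read off in order.

[1; 6, 1, 63]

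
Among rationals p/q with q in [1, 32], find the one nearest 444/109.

110/27

Expand x = 444/109 as a continued fraction with the Euclidean algorithm:
  444 = 4*109 + 8, so a_0 = 4.
  109 = 13*8 + 5, so a_1 = 13.
  8 = 1*5 + 3, so a_2 = 1.
  5 = 1*3 + 2, so a_3 = 1.
  3 = 1*2 + 1, so a_4 = 1.
  2 = 2*1 + 0, so a_5 = 2.
so x = [4; 13, 1, 1, 1, 2].
Convergents (p_i = a_i*p_{i-1} + p_{i-2}, q_i = a_i*q_{i-1} + q_{i-2} with p_{-2}=0, p_{-1}=1, q_{-2}=1, q_{-1}=0), until the denominator exceeds 32:
  i=0: a_0=4, p_0 = 4*1 + 0 = 4, q_0 = 4*0 + 1 = 1.
  i=1: a_1=13, p_1 = 13*4 + 1 = 53, q_1 = 13*1 + 0 = 13.
  i=2: a_2=1, p_2 = 1*53 + 4 = 57, q_2 = 1*13 + 1 = 14.
  i=3: a_3=1, p_3 = 1*57 + 53 = 110, q_3 = 1*14 + 13 = 27.
  i=4: a_4=1, p_4 = 1*110 + 57 = 167, q_4 = 1*27 + 14 = 41.
q_4 = 41 > 32, so the last convergent with denominator <= 32 is p_3/q_3 = 110/27.
The closest fraction with denominator <= 32 is either p_3/q_3 or the intermediate fraction (k*p_3 + p_2)/(k*q_3 + q_2) with the largest k >= 1 whose denominator stays <= 32; these approach x as k grows, and every other convergent or intermediate fraction in range is farther away.
Largest k: floor((32 - q_2)/q_3) = floor((32 - 14)/27) = 0.
Since k = 0, no intermediate fraction beyond p_3/q_3 has denominator <= 32, so the convergent 110/27 is the closest (its error is |444*27 - 110*109|/(109*27) = 2/2943).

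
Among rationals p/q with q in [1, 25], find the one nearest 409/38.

226/21

Expand x = 409/38 as a continued fraction with the Euclidean algorithm:
  409 = 10*38 + 29, so a_0 = 10.
  38 = 1*29 + 9, so a_1 = 1.
  29 = 3*9 + 2, so a_2 = 3.
  9 = 4*2 + 1, so a_3 = 4.
  2 = 2*1 + 0, so a_4 = 2.
so x = [10; 1, 3, 4, 2].
Convergents (p_i = a_i*p_{i-1} + p_{i-2}, q_i = a_i*q_{i-1} + q_{i-2} with p_{-2}=0, p_{-1}=1, q_{-2}=1, q_{-1}=0), until the denominator exceeds 25:
  i=0: a_0=10, p_0 = 10*1 + 0 = 10, q_0 = 10*0 + 1 = 1.
  i=1: a_1=1, p_1 = 1*10 + 1 = 11, q_1 = 1*1 + 0 = 1.
  i=2: a_2=3, p_2 = 3*11 + 10 = 43, q_2 = 3*1 + 1 = 4.
  i=3: a_3=4, p_3 = 4*43 + 11 = 183, q_3 = 4*4 + 1 = 17.
  i=4: a_4=2, p_4 = 2*183 + 43 = 409, q_4 = 2*17 + 4 = 38.
q_4 = 38 > 25, so the last convergent with denominator <= 25 is p_3/q_3 = 183/17.
The closest fraction with denominator <= 25 is either p_3/q_3 or the intermediate fraction (k*p_3 + p_2)/(k*q_3 + q_2) with the largest k >= 1 whose denominator stays <= 25; these approach x as k grows, and every other convergent or intermediate fraction in range is farther away.
Largest k: floor((25 - q_2)/q_3) = floor((25 - 4)/17) = 1.
That gives (1*183 + 43)/(1*17 + 4) = 226/21.
Compare the errors: |x - 183/17| = |409*17 - 183*38|/(38*17) = 1/646, and |x - 226/21| = |409*21 - 226*38|/(38*21) = 1/798.
Cross-multiplying, 1*646 = 646 < 798 = 1*798, so 1/798 is smaller: the intermediate fraction 226/21 is closer to x than 183/17.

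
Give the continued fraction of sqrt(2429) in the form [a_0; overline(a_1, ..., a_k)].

Write x_i = (sqrt(2429) + m_i)/d_i with (m_0, d_0) = (0, 1). a_0 = floor(sqrt(2429)) = 49, since 49^2 = 2401 <= 2429 < 2500 = 50^2.
Iterate m_{i+1} = d_i*a_i - m_i, d_{i+1} = (2429 - m_{i+1}^2)/d_i, a_{i+1} = floor((a_0 + m_{i+1})/d_{i+1}):
  m_1 = 1*49 - 0 = 49, d_1 = (2429 - 49^2)/1 = 28/1 = 28, a_1 = floor((49 + 49)/28) = 3.
  m_2 = 28*3 - 49 = 35, d_2 = (2429 - 35^2)/28 = 1204/28 = 43, a_2 = floor((49 + 35)/43) = 1.
  m_3 = 43*1 - 35 = 8, d_3 = (2429 - 8^2)/43 = 2365/43 = 55, a_3 = floor((49 + 8)/55) = 1.
  m_4 = 55*1 - 8 = 47, d_4 = (2429 - 47^2)/55 = 220/55 = 4, a_4 = floor((49 + 47)/4) = 24.
  m_5 = 4*24 - 47 = 49, d_5 = (2429 - 49^2)/4 = 28/4 = 7, a_5 = floor((49 + 49)/7) = 14.
  m_6 = 7*14 - 49 = 49, d_6 = (2429 - 49^2)/7 = 28/7 = 4, a_6 = floor((49 + 49)/4) = 24.
  m_7 = 4*24 - 49 = 47, d_7 = (2429 - 47^2)/4 = 220/4 = 55, a_7 = floor((49 + 47)/55) = 1.
  m_8 = 55*1 - 47 = 8, d_8 = (2429 - 8^2)/55 = 2365/55 = 43, a_8 = floor((49 + 8)/43) = 1.
  m_9 = 43*1 - 8 = 35, d_9 = (2429 - 35^2)/43 = 1204/43 = 28, a_9 = floor((49 + 35)/28) = 3.
  m_10 = 28*3 - 35 = 49, d_10 = (2429 - 49^2)/28 = 28/28 = 1, a_10 = floor((49 + 49)/1) = 98.
  m_11 = 1*98 - 49 = 49, d_11 = (2429 - 49^2)/1 = 28/1 = 28: (m_11, d_11) = (m_1, d_1) = (49, 28), so from here the quotients repeat a_1, ..., a_10; the period length is 10.
Hence the expansion of sqrt(2429) is a_0 = 49 followed by the repeating block 3, 1, 1, 24, 14, 24, 1, 1, 3, 98 (period 10).

[49; overline(3, 1, 1, 24, 14, 24, 1, 1, 3, 98)]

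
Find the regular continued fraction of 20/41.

Run the Euclidean algorithm on 20 and 41; the successive quotients are the partial quotients a_0, a_1, ... (each step inverts the fractional part left over by the previous one):
  20 = 0*41 + 20, so a_0 = 0.
  41 = 2*20 + 1, so a_1 = 2.
  20 = 20*1 + 0, so a_2 = 20.
The remainder reaches 0 after 3 divisions, so the expansion has 3 partial quotients, read off in order.

[0; 2, 20]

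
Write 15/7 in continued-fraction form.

[2; 7]

Run the Euclidean algorithm on 15 and 7; the successive quotients are the partial quotients a_0, a_1, ... (each step inverts the fractional part left over by the previous one):
  15 = 2*7 + 1, so a_0 = 2.
  7 = 7*1 + 0, so a_1 = 7.
The remainder reaches 0 after 2 divisions, so the expansion has 2 partial quotients, read off in order.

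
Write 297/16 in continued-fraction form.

[18; 1, 1, 3, 2]

Run the Euclidean algorithm on 297 and 16; the successive quotients are the partial quotients a_0, a_1, ... (each step inverts the fractional part left over by the previous one):
  297 = 18*16 + 9, so a_0 = 18.
  16 = 1*9 + 7, so a_1 = 1.
  9 = 1*7 + 2, so a_2 = 1.
  7 = 3*2 + 1, so a_3 = 3.
  2 = 2*1 + 0, so a_4 = 2.
The remainder reaches 0 after 5 divisions, so the expansion has 5 partial quotients, read off in order.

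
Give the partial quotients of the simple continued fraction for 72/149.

Run the Euclidean algorithm on 72 and 149; the successive quotients are the partial quotients a_0, a_1, ... (each step inverts the fractional part left over by the previous one):
  72 = 0*149 + 72, so a_0 = 0.
  149 = 2*72 + 5, so a_1 = 2.
  72 = 14*5 + 2, so a_2 = 14.
  5 = 2*2 + 1, so a_3 = 2.
  2 = 2*1 + 0, so a_4 = 2.
The remainder reaches 0 after 5 divisions, so the expansion has 5 partial quotients, read off in order.

[0; 2, 14, 2, 2]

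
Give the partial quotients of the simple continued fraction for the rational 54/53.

Run the Euclidean algorithm on 54 and 53; the successive quotients are the partial quotients a_0, a_1, ... (each step inverts the fractional part left over by the previous one):
  54 = 1*53 + 1, so a_0 = 1.
  53 = 53*1 + 0, so a_1 = 53.
The remainder reaches 0 after 2 divisions, so the expansion has 2 partial quotients, read off in order.

[1; 53]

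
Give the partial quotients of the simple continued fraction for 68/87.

[0; 1, 3, 1, 1, 2, 1, 2]

Run the Euclidean algorithm on 68 and 87; the successive quotients are the partial quotients a_0, a_1, ... (each step inverts the fractional part left over by the previous one):
  68 = 0*87 + 68, so a_0 = 0.
  87 = 1*68 + 19, so a_1 = 1.
  68 = 3*19 + 11, so a_2 = 3.
  19 = 1*11 + 8, so a_3 = 1.
  11 = 1*8 + 3, so a_4 = 1.
  8 = 2*3 + 2, so a_5 = 2.
  3 = 1*2 + 1, so a_6 = 1.
  2 = 2*1 + 0, so a_7 = 2.
The remainder reaches 0 after 8 divisions, so the expansion has 8 partial quotients, read off in order.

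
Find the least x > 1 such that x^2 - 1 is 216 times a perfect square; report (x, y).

(x, y) = (485, 33)

First expand sqrt(216) as a continued fraction. With x_i = (sqrt(216) + m_i)/d_i and (m_0, d_0) = (0, 1): a_0 = floor(sqrt(216)) = 14, since 14^2 = 196 <= 216 < 225 = 15^2.
Iterate m_{i+1} = d_i*a_i - m_i, d_{i+1} = (216 - m_{i+1}^2)/d_i, a_{i+1} = floor((a_0 + m_{i+1})/d_{i+1}):
  m_1 = 1*14 - 0 = 14, d_1 = (216 - 14^2)/1 = 20/1 = 20, a_1 = floor((14 + 14)/20) = 1.
  m_2 = 20*1 - 14 = 6, d_2 = (216 - 6^2)/20 = 180/20 = 9, a_2 = floor((14 + 6)/9) = 2.
  m_3 = 9*2 - 6 = 12, d_3 = (216 - 12^2)/9 = 72/9 = 8, a_3 = floor((14 + 12)/8) = 3.
  m_4 = 8*3 - 12 = 12, d_4 = (216 - 12^2)/8 = 72/8 = 9, a_4 = floor((14 + 12)/9) = 2.
  m_5 = 9*2 - 12 = 6, d_5 = (216 - 6^2)/9 = 180/9 = 20, a_5 = floor((14 + 6)/20) = 1.
  m_6 = 20*1 - 6 = 14, d_6 = (216 - 14^2)/20 = 20/20 = 1, a_6 = floor((14 + 14)/1) = 28.
  m_7 = 1*28 - 14 = 14, d_7 = (216 - 14^2)/1 = 20/1 = 20: (m_7, d_7) = (m_1, d_1) = (14, 20), so from here the quotients repeat a_1, ..., a_6; the period length is 6.
So sqrt(216) = [14; (1, 2, 3, 2, 1, 28)] with period length k = 6.
k is even, so the fundamental solution of x^2 - 216y^2 = 1 is (p_{k-1}, q_{k-1}) = (p_5, q_5); compute convergents through index 5.
Convergents (p_i = a_i*p_{i-1} + p_{i-2}, q_i = a_i*q_{i-1} + q_{i-2} with p_{-2}=0, p_{-1}=1, q_{-2}=1, q_{-1}=0):
  i=0: a_0=14, p_0 = 14*1 + 0 = 14, q_0 = 14*0 + 1 = 1.
  i=1: a_1=1, p_1 = 1*14 + 1 = 15, q_1 = 1*1 + 0 = 1.
  i=2: a_2=2, p_2 = 2*15 + 14 = 44, q_2 = 2*1 + 1 = 3.
  i=3: a_3=3, p_3 = 3*44 + 15 = 147, q_3 = 3*3 + 1 = 10.
  i=4: a_4=2, p_4 = 2*147 + 44 = 338, q_4 = 2*10 + 3 = 23.
  i=5: a_5=1, p_5 = 1*338 + 147 = 485, q_5 = 1*23 + 10 = 33.
Check: 485^2 - 216*33^2 = 235225 - 235224 = 1, so (x, y) = (485, 33) solves the equation, and by the theorem it is the least positive solution.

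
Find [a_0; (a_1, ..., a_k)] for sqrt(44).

[6; (1, 1, 1, 2, 1, 1, 1, 12)]

Write x_i = (sqrt(44) + m_i)/d_i with (m_0, d_0) = (0, 1). a_0 = floor(sqrt(44)) = 6, since 6^2 = 36 <= 44 < 49 = 7^2.
Iterate m_{i+1} = d_i*a_i - m_i, d_{i+1} = (44 - m_{i+1}^2)/d_i, a_{i+1} = floor((a_0 + m_{i+1})/d_{i+1}):
  m_1 = 1*6 - 0 = 6, d_1 = (44 - 6^2)/1 = 8/1 = 8, a_1 = floor((6 + 6)/8) = 1.
  m_2 = 8*1 - 6 = 2, d_2 = (44 - 2^2)/8 = 40/8 = 5, a_2 = floor((6 + 2)/5) = 1.
  m_3 = 5*1 - 2 = 3, d_3 = (44 - 3^2)/5 = 35/5 = 7, a_3 = floor((6 + 3)/7) = 1.
  m_4 = 7*1 - 3 = 4, d_4 = (44 - 4^2)/7 = 28/7 = 4, a_4 = floor((6 + 4)/4) = 2.
  m_5 = 4*2 - 4 = 4, d_5 = (44 - 4^2)/4 = 28/4 = 7, a_5 = floor((6 + 4)/7) = 1.
  m_6 = 7*1 - 4 = 3, d_6 = (44 - 3^2)/7 = 35/7 = 5, a_6 = floor((6 + 3)/5) = 1.
  m_7 = 5*1 - 3 = 2, d_7 = (44 - 2^2)/5 = 40/5 = 8, a_7 = floor((6 + 2)/8) = 1.
  m_8 = 8*1 - 2 = 6, d_8 = (44 - 6^2)/8 = 8/8 = 1, a_8 = floor((6 + 6)/1) = 12.
  m_9 = 1*12 - 6 = 6, d_9 = (44 - 6^2)/1 = 8/1 = 8: (m_9, d_9) = (m_1, d_1) = (6, 8), so from here the quotients repeat a_1, ..., a_8; the period length is 8.
Hence the expansion of sqrt(44) is a_0 = 6 followed by the repeating block 1, 1, 1, 2, 1, 1, 1, 12 (period 8).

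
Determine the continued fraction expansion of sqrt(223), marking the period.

Write x_i = (sqrt(223) + m_i)/d_i with (m_0, d_0) = (0, 1). a_0 = floor(sqrt(223)) = 14, since 14^2 = 196 <= 223 < 225 = 15^2.
Iterate m_{i+1} = d_i*a_i - m_i, d_{i+1} = (223 - m_{i+1}^2)/d_i, a_{i+1} = floor((a_0 + m_{i+1})/d_{i+1}):
  m_1 = 1*14 - 0 = 14, d_1 = (223 - 14^2)/1 = 27/1 = 27, a_1 = floor((14 + 14)/27) = 1.
  m_2 = 27*1 - 14 = 13, d_2 = (223 - 13^2)/27 = 54/27 = 2, a_2 = floor((14 + 13)/2) = 13.
  m_3 = 2*13 - 13 = 13, d_3 = (223 - 13^2)/2 = 54/2 = 27, a_3 = floor((14 + 13)/27) = 1.
  m_4 = 27*1 - 13 = 14, d_4 = (223 - 14^2)/27 = 27/27 = 1, a_4 = floor((14 + 14)/1) = 28.
  m_5 = 1*28 - 14 = 14, d_5 = (223 - 14^2)/1 = 27/1 = 27: (m_5, d_5) = (m_1, d_1) = (14, 27), so from here the quotients repeat a_1, ..., a_4; the period length is 4.
Hence the expansion of sqrt(223) is a_0 = 14 followed by the repeating block 1, 13, 1, 28 (period 4).

[14; (1, 13, 1, 28)]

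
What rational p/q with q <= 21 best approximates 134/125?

Expand x = 134/125 as a continued fraction with the Euclidean algorithm:
  134 = 1*125 + 9, so a_0 = 1.
  125 = 13*9 + 8, so a_1 = 13.
  9 = 1*8 + 1, so a_2 = 1.
  8 = 8*1 + 0, so a_3 = 8.
so x = [1; 13, 1, 8].
Convergents (p_i = a_i*p_{i-1} + p_{i-2}, q_i = a_i*q_{i-1} + q_{i-2} with p_{-2}=0, p_{-1}=1, q_{-2}=1, q_{-1}=0), until the denominator exceeds 21:
  i=0: a_0=1, p_0 = 1*1 + 0 = 1, q_0 = 1*0 + 1 = 1.
  i=1: a_1=13, p_1 = 13*1 + 1 = 14, q_1 = 13*1 + 0 = 13.
  i=2: a_2=1, p_2 = 1*14 + 1 = 15, q_2 = 1*13 + 1 = 14.
  i=3: a_3=8, p_3 = 8*15 + 14 = 134, q_3 = 8*14 + 13 = 125.
q_3 = 125 > 21, so the last convergent with denominator <= 21 is p_2/q_2 = 15/14.
The closest fraction with denominator <= 21 is either p_2/q_2 or the intermediate fraction (k*p_2 + p_1)/(k*q_2 + q_1) with the largest k >= 1 whose denominator stays <= 21; these approach x as k grows, and every other convergent or intermediate fraction in range is farther away.
Largest k: floor((21 - q_1)/q_2) = floor((21 - 13)/14) = 0.
Since k = 0, no intermediate fraction beyond p_2/q_2 has denominator <= 21, so the convergent 15/14 is the closest (its error is |134*14 - 15*125|/(125*14) = 1/1750).

15/14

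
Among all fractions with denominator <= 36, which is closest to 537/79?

Expand x = 537/79 as a continued fraction with the Euclidean algorithm:
  537 = 6*79 + 63, so a_0 = 6.
  79 = 1*63 + 16, so a_1 = 1.
  63 = 3*16 + 15, so a_2 = 3.
  16 = 1*15 + 1, so a_3 = 1.
  15 = 15*1 + 0, so a_4 = 15.
so x = [6; 1, 3, 1, 15].
Convergents (p_i = a_i*p_{i-1} + p_{i-2}, q_i = a_i*q_{i-1} + q_{i-2} with p_{-2}=0, p_{-1}=1, q_{-2}=1, q_{-1}=0), until the denominator exceeds 36:
  i=0: a_0=6, p_0 = 6*1 + 0 = 6, q_0 = 6*0 + 1 = 1.
  i=1: a_1=1, p_1 = 1*6 + 1 = 7, q_1 = 1*1 + 0 = 1.
  i=2: a_2=3, p_2 = 3*7 + 6 = 27, q_2 = 3*1 + 1 = 4.
  i=3: a_3=1, p_3 = 1*27 + 7 = 34, q_3 = 1*4 + 1 = 5.
  i=4: a_4=15, p_4 = 15*34 + 27 = 537, q_4 = 15*5 + 4 = 79.
q_4 = 79 > 36, so the last convergent with denominator <= 36 is p_3/q_3 = 34/5.
The closest fraction with denominator <= 36 is either p_3/q_3 or the intermediate fraction (k*p_3 + p_2)/(k*q_3 + q_2) with the largest k >= 1 whose denominator stays <= 36; these approach x as k grows, and every other convergent or intermediate fraction in range is farther away.
Largest k: floor((36 - q_2)/q_3) = floor((36 - 4)/5) = 6.
That gives (6*34 + 27)/(6*5 + 4) = 231/34.
Compare the errors: |x - 34/5| = |537*5 - 34*79|/(79*5) = 1/395, and |x - 231/34| = |537*34 - 231*79|/(79*34) = 9/2686.
Cross-multiplying, 1*2686 = 2686 < 3555 = 9*395, so 1/395 is smaller: the convergent 34/5 is closer to x than 231/34.

34/5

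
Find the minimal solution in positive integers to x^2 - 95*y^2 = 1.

First expand sqrt(95) as a continued fraction. With x_i = (sqrt(95) + m_i)/d_i and (m_0, d_0) = (0, 1): a_0 = floor(sqrt(95)) = 9, since 9^2 = 81 <= 95 < 100 = 10^2.
Iterate m_{i+1} = d_i*a_i - m_i, d_{i+1} = (95 - m_{i+1}^2)/d_i, a_{i+1} = floor((a_0 + m_{i+1})/d_{i+1}):
  m_1 = 1*9 - 0 = 9, d_1 = (95 - 9^2)/1 = 14/1 = 14, a_1 = floor((9 + 9)/14) = 1.
  m_2 = 14*1 - 9 = 5, d_2 = (95 - 5^2)/14 = 70/14 = 5, a_2 = floor((9 + 5)/5) = 2.
  m_3 = 5*2 - 5 = 5, d_3 = (95 - 5^2)/5 = 70/5 = 14, a_3 = floor((9 + 5)/14) = 1.
  m_4 = 14*1 - 5 = 9, d_4 = (95 - 9^2)/14 = 14/14 = 1, a_4 = floor((9 + 9)/1) = 18.
  m_5 = 1*18 - 9 = 9, d_5 = (95 - 9^2)/1 = 14/1 = 14: (m_5, d_5) = (m_1, d_1) = (9, 14), so from here the quotients repeat a_1, ..., a_4; the period length is 4.
So sqrt(95) = [9; (1, 2, 1, 18)] with period length k = 4.
k is even, so the fundamental solution of x^2 - 95y^2 = 1 is (p_{k-1}, q_{k-1}) = (p_3, q_3); compute convergents through index 3.
Convergents (p_i = a_i*p_{i-1} + p_{i-2}, q_i = a_i*q_{i-1} + q_{i-2} with p_{-2}=0, p_{-1}=1, q_{-2}=1, q_{-1}=0):
  i=0: a_0=9, p_0 = 9*1 + 0 = 9, q_0 = 9*0 + 1 = 1.
  i=1: a_1=1, p_1 = 1*9 + 1 = 10, q_1 = 1*1 + 0 = 1.
  i=2: a_2=2, p_2 = 2*10 + 9 = 29, q_2 = 2*1 + 1 = 3.
  i=3: a_3=1, p_3 = 1*29 + 10 = 39, q_3 = 1*3 + 1 = 4.
Check: 39^2 - 95*4^2 = 1521 - 1520 = 1, so (x, y) = (39, 4) solves the equation, and by the theorem it is the least positive solution.

(x, y) = (39, 4)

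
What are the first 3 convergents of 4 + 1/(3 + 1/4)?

4/1, 13/3, 56/13

Using the convergent recurrence p_i = a_i*p_{i-1} + p_{i-2}, q_i = a_i*q_{i-1} + q_{i-2} with p_{-2}=0, p_{-1}=1, q_{-2}=1, q_{-1}=0:
  i=0: a_0=4, p_0 = 4*1 + 0 = 4, q_0 = 4*0 + 1 = 1.
  i=1: a_1=3, p_1 = 3*4 + 1 = 13, q_1 = 3*1 + 0 = 3.
  i=2: a_2=4, p_2 = 4*13 + 4 = 56, q_2 = 4*3 + 1 = 13.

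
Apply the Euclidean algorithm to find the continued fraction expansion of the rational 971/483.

Run the Euclidean algorithm on 971 and 483; the successive quotients are the partial quotients a_0, a_1, ... (each step inverts the fractional part left over by the previous one):
  971 = 2*483 + 5, so a_0 = 2.
  483 = 96*5 + 3, so a_1 = 96.
  5 = 1*3 + 2, so a_2 = 1.
  3 = 1*2 + 1, so a_3 = 1.
  2 = 2*1 + 0, so a_4 = 2.
The remainder reaches 0 after 5 divisions, so the expansion has 5 partial quotients, read off in order.

[2; 96, 1, 1, 2]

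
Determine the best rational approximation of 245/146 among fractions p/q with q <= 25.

Expand x = 245/146 as a continued fraction with the Euclidean algorithm:
  245 = 1*146 + 99, so a_0 = 1.
  146 = 1*99 + 47, so a_1 = 1.
  99 = 2*47 + 5, so a_2 = 2.
  47 = 9*5 + 2, so a_3 = 9.
  5 = 2*2 + 1, so a_4 = 2.
  2 = 2*1 + 0, so a_5 = 2.
so x = [1; 1, 2, 9, 2, 2].
Convergents (p_i = a_i*p_{i-1} + p_{i-2}, q_i = a_i*q_{i-1} + q_{i-2} with p_{-2}=0, p_{-1}=1, q_{-2}=1, q_{-1}=0), until the denominator exceeds 25:
  i=0: a_0=1, p_0 = 1*1 + 0 = 1, q_0 = 1*0 + 1 = 1.
  i=1: a_1=1, p_1 = 1*1 + 1 = 2, q_1 = 1*1 + 0 = 1.
  i=2: a_2=2, p_2 = 2*2 + 1 = 5, q_2 = 2*1 + 1 = 3.
  i=3: a_3=9, p_3 = 9*5 + 2 = 47, q_3 = 9*3 + 1 = 28.
q_3 = 28 > 25, so the last convergent with denominator <= 25 is p_2/q_2 = 5/3.
The closest fraction with denominator <= 25 is either p_2/q_2 or the intermediate fraction (k*p_2 + p_1)/(k*q_2 + q_1) with the largest k >= 1 whose denominator stays <= 25; these approach x as k grows, and every other convergent or intermediate fraction in range is farther away.
Largest k: floor((25 - q_1)/q_2) = floor((25 - 1)/3) = 8.
That gives (8*5 + 2)/(8*3 + 1) = 42/25.
Compare the errors: |x - 5/3| = |245*3 - 5*146|/(146*3) = 5/438, and |x - 42/25| = |245*25 - 42*146|/(146*25) = 7/3650.
Cross-multiplying, 7*438 = 3066 < 18250 = 5*3650, so 7/3650 is smaller: the intermediate fraction 42/25 is closer to x than 5/3.

42/25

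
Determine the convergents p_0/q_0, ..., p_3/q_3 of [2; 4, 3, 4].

2/1, 9/4, 29/13, 125/56

Using the convergent recurrence p_i = a_i*p_{i-1} + p_{i-2}, q_i = a_i*q_{i-1} + q_{i-2} with p_{-2}=0, p_{-1}=1, q_{-2}=1, q_{-1}=0:
  i=0: a_0=2, p_0 = 2*1 + 0 = 2, q_0 = 2*0 + 1 = 1.
  i=1: a_1=4, p_1 = 4*2 + 1 = 9, q_1 = 4*1 + 0 = 4.
  i=2: a_2=3, p_2 = 3*9 + 2 = 29, q_2 = 3*4 + 1 = 13.
  i=3: a_3=4, p_3 = 4*29 + 9 = 125, q_3 = 4*13 + 4 = 56.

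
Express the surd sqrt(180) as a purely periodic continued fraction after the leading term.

[13; (2, 2, 2, 26)]

Write x_i = (sqrt(180) + m_i)/d_i with (m_0, d_0) = (0, 1). a_0 = floor(sqrt(180)) = 13, since 13^2 = 169 <= 180 < 196 = 14^2.
Iterate m_{i+1} = d_i*a_i - m_i, d_{i+1} = (180 - m_{i+1}^2)/d_i, a_{i+1} = floor((a_0 + m_{i+1})/d_{i+1}):
  m_1 = 1*13 - 0 = 13, d_1 = (180 - 13^2)/1 = 11/1 = 11, a_1 = floor((13 + 13)/11) = 2.
  m_2 = 11*2 - 13 = 9, d_2 = (180 - 9^2)/11 = 99/11 = 9, a_2 = floor((13 + 9)/9) = 2.
  m_3 = 9*2 - 9 = 9, d_3 = (180 - 9^2)/9 = 99/9 = 11, a_3 = floor((13 + 9)/11) = 2.
  m_4 = 11*2 - 9 = 13, d_4 = (180 - 13^2)/11 = 11/11 = 1, a_4 = floor((13 + 13)/1) = 26.
  m_5 = 1*26 - 13 = 13, d_5 = (180 - 13^2)/1 = 11/1 = 11: (m_5, d_5) = (m_1, d_1) = (13, 11), so from here the quotients repeat a_1, ..., a_4; the period length is 4.
Hence the expansion of sqrt(180) is a_0 = 13 followed by the repeating block 2, 2, 2, 26 (period 4).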